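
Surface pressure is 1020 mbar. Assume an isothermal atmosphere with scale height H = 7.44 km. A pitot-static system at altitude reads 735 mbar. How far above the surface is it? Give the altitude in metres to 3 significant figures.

z ≈ 2440 m

Invert the barometric formula: z = H ln(P₀/P).
P₀/P = 1020/735 = 1.3878; ln(1.3878) = 0.32772.
z = 7440.0 × 0.32772 = 2438.2 m.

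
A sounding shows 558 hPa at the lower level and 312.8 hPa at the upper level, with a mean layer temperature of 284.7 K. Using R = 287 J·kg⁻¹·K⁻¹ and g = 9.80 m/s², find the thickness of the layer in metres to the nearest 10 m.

Hypsometric equation: Δz = (R T̄/g) ln(P₁/P₂).
R T̄/g = 287 × 284.7 / 9.80 = 8337.6 m.
ln(558/312.8) = ln(1.7839) = 0.57880.
Δz = 8337.6 × 0.57880 = 4825.8 m.

Δz ≈ 4830 m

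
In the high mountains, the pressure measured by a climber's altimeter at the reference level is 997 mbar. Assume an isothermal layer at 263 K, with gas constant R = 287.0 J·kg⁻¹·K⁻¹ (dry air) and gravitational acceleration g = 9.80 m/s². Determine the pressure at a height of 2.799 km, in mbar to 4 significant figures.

P ≈ 693.2 mbar

Scale height: H = RT/g = 287.0 × 263 / 9.80 = 7702.1 m.
Barometric formula: P = P₀ exp(−z/H).
z/H = 2799.0/7702.1 = 0.36341; exp(−0.36341) = 0.69530.
P = 997 × 0.69530 = 693.21 mbar.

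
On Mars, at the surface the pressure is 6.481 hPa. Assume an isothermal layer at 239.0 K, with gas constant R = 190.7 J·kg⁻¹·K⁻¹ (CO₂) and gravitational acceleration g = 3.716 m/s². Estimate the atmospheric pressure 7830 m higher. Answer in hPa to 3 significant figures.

P ≈ 3.42 hPa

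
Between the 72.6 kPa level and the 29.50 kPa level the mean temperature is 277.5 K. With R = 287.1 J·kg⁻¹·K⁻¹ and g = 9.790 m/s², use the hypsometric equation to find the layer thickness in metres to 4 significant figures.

Hypsometric equation: Δz = (R T̄/g) ln(P₁/P₂).
R T̄/g = 287.1 × 277.5 / 9.790 = 8137.9 m.
ln(72.6/29.50) = ln(2.4610) = 0.90057.
Δz = 8137.9 × 0.90057 = 7328.7 m.

Δz ≈ 7329 m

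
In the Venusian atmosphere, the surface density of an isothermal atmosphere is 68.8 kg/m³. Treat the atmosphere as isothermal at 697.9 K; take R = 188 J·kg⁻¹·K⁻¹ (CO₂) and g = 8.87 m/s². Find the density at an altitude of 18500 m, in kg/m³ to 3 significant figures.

Scale height: H = RT/g = 188 × 697.9 / 8.87 = 14792 m.
In an isothermal atmosphere, density decays like pressure: ρ = ρ₀ exp(−z/H).
z/H = 18500/14792 = 1.2507; exp(−1.2507) = 0.28630.
ρ = 68.8 × 0.28630 = 19.697 kg/m³.

ρ ≈ 19.7 kg/m³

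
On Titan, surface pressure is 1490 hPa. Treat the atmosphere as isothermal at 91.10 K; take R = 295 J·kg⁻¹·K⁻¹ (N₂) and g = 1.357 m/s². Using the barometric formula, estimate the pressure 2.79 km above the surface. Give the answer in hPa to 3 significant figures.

P ≈ 1290 hPa

Scale height: H = RT/g = 295 × 91.10 / 1.357 = 19804 m.
Barometric formula: P = P₀ exp(−z/H).
z/H = 2790.0/19804 = 0.14088; exp(−0.14088) = 0.86859.
P = 1490 × 0.86859 = 1294.2 hPa.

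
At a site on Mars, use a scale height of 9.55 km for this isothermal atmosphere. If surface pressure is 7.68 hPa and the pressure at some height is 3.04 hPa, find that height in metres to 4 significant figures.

Invert the barometric formula: z = H ln(P₀/P).
P₀/P = 7.68/3.04 = 2.5263; ln(2.5263) = 0.92676.
z = 9550.0 × 0.92676 = 8850.6 m.

z ≈ 8851 m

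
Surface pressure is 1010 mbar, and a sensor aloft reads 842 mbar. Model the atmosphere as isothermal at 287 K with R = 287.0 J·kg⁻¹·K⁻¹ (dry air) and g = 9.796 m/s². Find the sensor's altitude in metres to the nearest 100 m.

z ≈ 1500 m

Scale height: H = RT/g = 287.0 × 287 / 9.796 = 8408.4 m.
Invert the barometric formula: z = H ln(P₀/P).
P₀/P = 1010/842 = 1.1995; ln(1.1995) = 0.18190.
z = 8408.4 × 0.18190 = 1529.5 m.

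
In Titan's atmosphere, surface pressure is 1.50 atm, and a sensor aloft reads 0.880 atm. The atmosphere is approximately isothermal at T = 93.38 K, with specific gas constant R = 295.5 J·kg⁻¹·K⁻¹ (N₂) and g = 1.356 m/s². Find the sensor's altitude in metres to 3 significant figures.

z ≈ 10900 m

Scale height: H = RT/g = 295.5 × 93.38 / 1.356 = 20349 m.
Invert the barometric formula: z = H ln(P₀/P).
P₀/P = 1.50/0.880 = 1.7045; ln(1.7045) = 0.53327.
z = 20349 × 0.53327 = 10852 m.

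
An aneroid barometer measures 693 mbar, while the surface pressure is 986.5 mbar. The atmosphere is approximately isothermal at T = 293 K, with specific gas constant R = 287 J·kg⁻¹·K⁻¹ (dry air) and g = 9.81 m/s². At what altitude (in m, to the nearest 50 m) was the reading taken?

Scale height: H = RT/g = 287 × 293 / 9.81 = 8572.0 m.
Invert the barometric formula: z = H ln(P₀/P).
P₀/P = 986.5/693 = 1.4235; ln(1.4235) = 0.35312.
z = 8572.0 × 0.35312 = 3026.9 m.

z ≈ 3050 m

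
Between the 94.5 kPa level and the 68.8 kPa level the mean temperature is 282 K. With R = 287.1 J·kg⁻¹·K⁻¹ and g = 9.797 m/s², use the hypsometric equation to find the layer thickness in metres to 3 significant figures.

Δz ≈ 2620 m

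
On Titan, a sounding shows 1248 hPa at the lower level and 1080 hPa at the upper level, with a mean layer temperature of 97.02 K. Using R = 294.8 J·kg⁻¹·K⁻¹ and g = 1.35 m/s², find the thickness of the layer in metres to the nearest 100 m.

Hypsometric equation: Δz = (R T̄/g) ln(P₁/P₂).
R T̄/g = 294.8 × 97.02 / 1.35 = 21186 m.
ln(1248/1080) = ln(1.1556) = 0.14462.
Δz = 21186 × 0.14462 = 3063.9 m.

Δz ≈ 3100 m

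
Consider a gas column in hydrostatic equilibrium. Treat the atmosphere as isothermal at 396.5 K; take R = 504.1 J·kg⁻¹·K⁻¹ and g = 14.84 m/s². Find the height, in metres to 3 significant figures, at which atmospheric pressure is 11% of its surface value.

z ≈ 29700 m

Scale height: H = RT/g = 504.1 × 396.5 / 14.84 = 13469 m.
Set P/P₀ = exp(−z/H) = 0.11, so z = −H ln(0.11).
−ln(0.11) = 2.2073; z = 13469 × 2.2073 = 29730 m.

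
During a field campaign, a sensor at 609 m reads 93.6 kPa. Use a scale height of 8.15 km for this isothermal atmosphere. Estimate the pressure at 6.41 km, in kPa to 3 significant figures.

P ≈ 45.9 kPa

Between two levels, P₂ = P₁ exp(−Δz/H) with Δz = z₂ − z₁.
Δz = 6410.0 − 609.00 = 5801.0 m; Δz/H = 5801.0/8150.0 = 0.71178.
P₂ = 93.6 × exp(−0.71178) = 93.6 × 0.49077 = 45.936 kPa.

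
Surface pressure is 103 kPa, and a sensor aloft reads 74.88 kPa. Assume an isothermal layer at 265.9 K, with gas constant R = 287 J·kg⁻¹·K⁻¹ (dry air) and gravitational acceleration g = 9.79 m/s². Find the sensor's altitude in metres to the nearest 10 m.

z ≈ 2490 m

Scale height: H = RT/g = 287 × 265.9 / 9.79 = 7795.0 m.
Invert the barometric formula: z = H ln(P₀/P).
P₀/P = 103/74.88 = 1.3755; ln(1.3755) = 0.31882.
z = 7795.0 × 0.31882 = 2485.2 m.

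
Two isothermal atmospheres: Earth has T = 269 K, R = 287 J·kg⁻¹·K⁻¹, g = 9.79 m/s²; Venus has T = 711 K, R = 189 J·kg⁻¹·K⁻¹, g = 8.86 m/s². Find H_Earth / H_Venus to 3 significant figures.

H = RT/g for each body.
H_Earth = 287 × 269 / 9.79 = 7885.9 m.
H_Venus = 189 × 711 / 8.86 = 15167 m.
H_Earth/H_Venus = 7885.9/15167 = 0.51994.

H_Earth/H_Venus ≈ 0.520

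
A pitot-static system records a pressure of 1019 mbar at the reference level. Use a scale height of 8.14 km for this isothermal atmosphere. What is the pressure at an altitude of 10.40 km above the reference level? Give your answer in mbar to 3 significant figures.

P ≈ 284 mbar

Barometric formula: P = P₀ exp(−z/H).
z/H = 10400/8140.0 = 1.2776; exp(−1.2776) = 0.27871.
P = 1019 × 0.27871 = 284.01 mbar.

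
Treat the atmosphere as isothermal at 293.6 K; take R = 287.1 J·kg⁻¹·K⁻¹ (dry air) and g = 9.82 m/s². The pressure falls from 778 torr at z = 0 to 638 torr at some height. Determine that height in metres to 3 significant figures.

z ≈ 1700 m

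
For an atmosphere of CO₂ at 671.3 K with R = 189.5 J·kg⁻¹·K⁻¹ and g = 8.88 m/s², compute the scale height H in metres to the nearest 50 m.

The scale height of an isothermal atmosphere is H = RT/g.
H = 189.5 × 671.3 / 8.88 = 127210/8.88 = 14325 m.

H ≈ 14350 m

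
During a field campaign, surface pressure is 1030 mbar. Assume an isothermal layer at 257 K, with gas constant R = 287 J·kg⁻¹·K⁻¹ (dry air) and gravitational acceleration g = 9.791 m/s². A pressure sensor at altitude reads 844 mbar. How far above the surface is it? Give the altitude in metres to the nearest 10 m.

z ≈ 1500 m

Scale height: H = RT/g = 287 × 257 / 9.791 = 7533.3 m.
Invert the barometric formula: z = H ln(P₀/P).
P₀/P = 1030/844 = 1.2204; ln(1.2204) = 0.19918.
z = 7533.3 × 0.19918 = 1500.5 m.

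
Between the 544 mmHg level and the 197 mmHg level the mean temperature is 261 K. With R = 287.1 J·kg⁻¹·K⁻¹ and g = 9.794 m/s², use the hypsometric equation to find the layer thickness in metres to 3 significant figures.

Δz ≈ 7770 m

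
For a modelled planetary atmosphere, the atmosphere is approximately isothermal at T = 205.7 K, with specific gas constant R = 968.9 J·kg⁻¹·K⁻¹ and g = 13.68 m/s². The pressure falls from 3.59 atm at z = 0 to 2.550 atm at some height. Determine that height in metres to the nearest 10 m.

z ≈ 4980 m

Scale height: H = RT/g = 968.9 × 205.7 / 13.68 = 14569 m.
Invert the barometric formula: z = H ln(P₀/P).
P₀/P = 3.59/2.550 = 1.4078; ln(1.4078) = 0.34203.
z = 14569 × 0.34203 = 4983.0 m.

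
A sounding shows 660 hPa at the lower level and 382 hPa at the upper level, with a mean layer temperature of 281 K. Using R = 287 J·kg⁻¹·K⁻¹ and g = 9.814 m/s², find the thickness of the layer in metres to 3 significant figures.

Δz ≈ 4490 m

Hypsometric equation: Δz = (R T̄/g) ln(P₁/P₂).
R T̄/g = 287 × 281 / 9.814 = 8217.5 m.
ln(660/382) = ln(1.7277) = 0.54679.
Δz = 8217.5 × 0.54679 = 4493.2 m.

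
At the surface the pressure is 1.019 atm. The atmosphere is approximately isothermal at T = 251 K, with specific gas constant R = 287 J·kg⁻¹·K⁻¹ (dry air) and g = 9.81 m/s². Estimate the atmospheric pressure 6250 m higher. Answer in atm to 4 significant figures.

P ≈ 0.4350 atm

Scale height: H = RT/g = 287 × 251 / 9.81 = 7343.2 m.
Barometric formula: P = P₀ exp(−z/H).
z/H = 6250.0/7343.2 = 0.85113; exp(−0.85113) = 0.42693.
P = 1.019 × 0.42693 = 0.43504 atm.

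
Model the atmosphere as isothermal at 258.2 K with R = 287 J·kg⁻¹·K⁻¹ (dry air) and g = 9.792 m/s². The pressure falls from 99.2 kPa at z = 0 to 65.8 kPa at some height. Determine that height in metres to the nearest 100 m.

z ≈ 3100 m

Scale height: H = RT/g = 287 × 258.2 / 9.792 = 7567.7 m.
Invert the barometric formula: z = H ln(P₀/P).
P₀/P = 99.2/65.8 = 1.5076; ln(1.5076) = 0.41052.
z = 7567.7 × 0.41052 = 3106.7 m.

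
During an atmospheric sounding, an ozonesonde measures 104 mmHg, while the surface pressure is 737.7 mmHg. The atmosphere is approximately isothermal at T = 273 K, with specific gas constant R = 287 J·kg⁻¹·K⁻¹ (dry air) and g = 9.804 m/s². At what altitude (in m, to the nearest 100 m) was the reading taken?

Scale height: H = RT/g = 287 × 273 / 9.804 = 7991.7 m.
Invert the barometric formula: z = H ln(P₀/P).
P₀/P = 737.7/104 = 7.0933; ln(7.0933) = 1.9592.
z = 7991.7 × 1.9592 = 15657 m.

z ≈ 15700 m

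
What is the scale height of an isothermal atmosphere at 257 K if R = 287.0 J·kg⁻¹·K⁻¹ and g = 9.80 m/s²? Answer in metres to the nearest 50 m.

H ≈ 7550 m

The scale height of an isothermal atmosphere is H = RT/g.
H = 287.0 × 257 / 9.80 = 73759/9.80 = 7526.4 m.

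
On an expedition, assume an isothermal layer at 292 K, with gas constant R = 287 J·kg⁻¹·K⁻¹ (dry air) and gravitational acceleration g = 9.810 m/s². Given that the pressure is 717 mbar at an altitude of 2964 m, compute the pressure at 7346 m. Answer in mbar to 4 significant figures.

P ≈ 429.3 mbar

Scale height: H = RT/g = 287 × 292 / 9.810 = 8542.7 m.
Between two levels, P₂ = P₁ exp(−Δz/H) with Δz = z₂ − z₁.
Δz = 7346.0 − 2964.0 = 4382.0 m; Δz/H = 4382.0/8542.7 = 0.51295.
P₂ = 717 × exp(−0.51295) = 717 × 0.59873 = 429.29 mbar.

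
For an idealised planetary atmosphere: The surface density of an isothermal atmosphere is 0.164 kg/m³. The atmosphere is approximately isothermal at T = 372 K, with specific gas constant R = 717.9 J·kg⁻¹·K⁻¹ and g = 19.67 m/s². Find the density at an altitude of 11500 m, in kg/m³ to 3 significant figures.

ρ ≈ 0.0703 kg/m³

Scale height: H = RT/g = 717.9 × 372 / 19.67 = 13577 m.
In an isothermal atmosphere, density decays like pressure: ρ = ρ₀ exp(−z/H).
z/H = 11500/13577 = 0.84702; exp(−0.84702) = 0.42869.
ρ = 0.164 × 0.42869 = 0.070305 kg/m³.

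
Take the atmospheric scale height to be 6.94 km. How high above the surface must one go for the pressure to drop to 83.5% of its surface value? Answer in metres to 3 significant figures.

Set P/P₀ = exp(−z/H) = 0.835, so z = −H ln(0.835).
−ln(0.835) = 0.18032; z = 6940.0 × 0.18032 = 1251.4 m.

z ≈ 1250 m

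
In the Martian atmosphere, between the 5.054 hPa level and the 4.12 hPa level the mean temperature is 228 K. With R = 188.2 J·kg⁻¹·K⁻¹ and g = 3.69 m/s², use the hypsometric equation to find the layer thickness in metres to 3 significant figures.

Hypsometric equation: Δz = (R T̄/g) ln(P₁/P₂).
R T̄/g = 188.2 × 228 / 3.69 = 11629 m.
ln(5.054/4.12) = ln(1.2267) = 0.20433.
Δz = 11629 × 0.20433 = 2376.2 m.

Δz ≈ 2380 m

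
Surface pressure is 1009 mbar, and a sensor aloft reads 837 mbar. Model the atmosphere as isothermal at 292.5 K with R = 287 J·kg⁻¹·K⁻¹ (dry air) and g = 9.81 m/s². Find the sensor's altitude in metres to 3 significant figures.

Scale height: H = RT/g = 287 × 292.5 / 9.81 = 8557.3 m.
Invert the barometric formula: z = H ln(P₀/P).
P₀/P = 1009/837 = 1.2055; ln(1.2055) = 0.18689.
z = 8557.3 × 0.18689 = 1599.3 m.

z ≈ 1600 m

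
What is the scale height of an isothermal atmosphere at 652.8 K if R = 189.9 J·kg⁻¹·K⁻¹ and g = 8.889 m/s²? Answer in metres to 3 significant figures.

H ≈ 13900 m

The scale height of an isothermal atmosphere is H = RT/g.
H = 189.9 × 652.8 / 8.889 = 123970/8.889 = 13946 m.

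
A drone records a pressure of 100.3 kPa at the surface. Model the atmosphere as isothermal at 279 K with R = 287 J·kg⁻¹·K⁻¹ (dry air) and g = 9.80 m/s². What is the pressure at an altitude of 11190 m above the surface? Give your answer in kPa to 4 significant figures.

P ≈ 25.50 kPa

Scale height: H = RT/g = 287 × 279 / 9.80 = 8170.7 m.
Barometric formula: P = P₀ exp(−z/H).
z/H = 11190/8170.7 = 1.3695; exp(−1.3695) = 0.25423.
P = 100.3 × 0.25423 = 25.499 kPa.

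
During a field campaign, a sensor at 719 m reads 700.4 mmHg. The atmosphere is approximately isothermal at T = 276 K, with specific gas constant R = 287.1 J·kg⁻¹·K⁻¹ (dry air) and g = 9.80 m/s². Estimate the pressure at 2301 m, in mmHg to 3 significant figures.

Scale height: H = RT/g = 287.1 × 276 / 9.80 = 8085.7 m.
Between two levels, P₂ = P₁ exp(−Δz/H) with Δz = z₂ − z₁.
Δz = 2301.0 − 719.00 = 1582.0 m; Δz/H = 1582.0/8085.7 = 0.19565.
P₂ = 700.4 × exp(−0.19565) = 700.4 × 0.82230 = 575.94 mmHg.

P ≈ 576 mmHg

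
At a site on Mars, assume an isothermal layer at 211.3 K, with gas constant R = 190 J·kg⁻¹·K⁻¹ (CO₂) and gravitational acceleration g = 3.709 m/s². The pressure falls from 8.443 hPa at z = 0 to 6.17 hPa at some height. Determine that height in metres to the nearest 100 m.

z ≈ 3400 m

Scale height: H = RT/g = 190 × 211.3 / 3.709 = 10824 m.
Invert the barometric formula: z = H ln(P₀/P).
P₀/P = 8.443/6.17 = 1.3684; ln(1.3684) = 0.31364.
z = 10824 × 0.31364 = 3394.8 m.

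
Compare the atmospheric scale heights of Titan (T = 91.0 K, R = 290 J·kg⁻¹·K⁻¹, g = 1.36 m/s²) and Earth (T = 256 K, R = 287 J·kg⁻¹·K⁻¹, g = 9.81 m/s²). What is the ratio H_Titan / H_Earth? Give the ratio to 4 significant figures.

H = RT/g for each body.
H_Titan = 290 × 91.0 / 1.36 = 19404 m.
H_Earth = 287 × 256 / 9.81 = 7489.5 m.
H_Titan/H_Earth = 19404/7489.5 = 2.5908.

H_Titan/H_Earth ≈ 2.591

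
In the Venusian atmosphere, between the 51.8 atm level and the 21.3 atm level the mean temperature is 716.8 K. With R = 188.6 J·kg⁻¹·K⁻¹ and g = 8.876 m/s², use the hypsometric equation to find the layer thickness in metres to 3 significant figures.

Hypsometric equation: Δz = (R T̄/g) ln(P₁/P₂).
R T̄/g = 188.6 × 716.8 / 8.876 = 15231 m.
ln(51.8/21.3) = ln(2.4319) = 0.88867.
Δz = 15231 × 0.88867 = 13535 m.

Δz ≈ 13500 m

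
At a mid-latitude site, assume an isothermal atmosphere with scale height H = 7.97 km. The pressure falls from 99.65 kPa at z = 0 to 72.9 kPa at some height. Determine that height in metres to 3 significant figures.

Invert the barometric formula: z = H ln(P₀/P).
P₀/P = 99.65/72.9 = 1.3669; ln(1.3669) = 0.31255.
z = 7970.0 × 0.31255 = 2491.0 m.

z ≈ 2490 m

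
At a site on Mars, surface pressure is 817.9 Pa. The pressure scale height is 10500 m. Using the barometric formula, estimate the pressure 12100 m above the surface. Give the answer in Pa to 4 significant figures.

Barometric formula: P = P₀ exp(−z/H).
z/H = 12100/10500 = 1.1524; exp(−1.1524) = 0.31588.
P = 817.9 × 0.31588 = 258.36 Pa.

P ≈ 258.4 Pa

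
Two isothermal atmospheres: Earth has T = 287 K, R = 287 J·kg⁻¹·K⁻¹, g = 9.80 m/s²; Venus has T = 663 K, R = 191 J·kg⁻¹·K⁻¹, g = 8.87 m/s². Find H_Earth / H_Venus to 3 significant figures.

H = RT/g for each body.
H_Earth = 287 × 287 / 9.80 = 8405.0 m.
H_Venus = 191 × 663 / 8.87 = 14277 m.
H_Earth/H_Venus = 8405.0/14277 = 0.58871.

H_Earth/H_Venus ≈ 0.589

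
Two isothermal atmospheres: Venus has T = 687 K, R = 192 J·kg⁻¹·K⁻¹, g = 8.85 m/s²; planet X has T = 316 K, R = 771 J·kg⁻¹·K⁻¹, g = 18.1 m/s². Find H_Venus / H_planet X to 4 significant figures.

H_Venus/H_planet X ≈ 1.107

H = RT/g for each body.
H_Venus = 192 × 687 / 8.85 = 14904 m.
H_planet X = 771 × 316 / 18.1 = 13461 m.
H_Venus/H_planet X = 14904/13461 = 1.1072.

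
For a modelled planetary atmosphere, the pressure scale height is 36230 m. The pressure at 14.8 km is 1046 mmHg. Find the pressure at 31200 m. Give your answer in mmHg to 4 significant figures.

Between two levels, P₂ = P₁ exp(−Δz/H) with Δz = z₂ − z₁.
Δz = 31200 − 14800 = 16400 m; Δz/H = 16400/36230 = 0.45266.
P₂ = 1046 × exp(−0.45266) = 1046 × 0.63593 = 665.18 mmHg.

P ≈ 665.2 mmHg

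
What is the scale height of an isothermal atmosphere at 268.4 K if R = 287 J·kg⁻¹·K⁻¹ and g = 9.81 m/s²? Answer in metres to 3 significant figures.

The scale height of an isothermal atmosphere is H = RT/g.
H = 287 × 268.4 / 9.81 = 77031/9.81 = 7852.3 m.

H ≈ 7850 m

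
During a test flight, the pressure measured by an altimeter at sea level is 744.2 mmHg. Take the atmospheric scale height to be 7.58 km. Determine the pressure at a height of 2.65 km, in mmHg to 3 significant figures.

P ≈ 525 mmHg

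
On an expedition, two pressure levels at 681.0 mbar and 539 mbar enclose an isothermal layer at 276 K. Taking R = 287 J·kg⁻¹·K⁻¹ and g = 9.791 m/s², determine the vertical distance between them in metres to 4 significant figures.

Δz ≈ 1892 m

Hypsometric equation: Δz = (R T̄/g) ln(P₁/P₂).
R T̄/g = 287 × 276 / 9.791 = 8090.3 m.
ln(681.0/539) = ln(1.2635) = 0.23389.
Δz = 8090.3 × 0.23389 = 1892.2 m.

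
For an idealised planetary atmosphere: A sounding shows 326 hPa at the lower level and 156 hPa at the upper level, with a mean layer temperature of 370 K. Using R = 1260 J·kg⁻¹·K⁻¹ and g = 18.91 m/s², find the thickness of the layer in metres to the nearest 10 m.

Δz ≈ 18170 m

Hypsometric equation: Δz = (R T̄/g) ln(P₁/P₂).
R T̄/g = 1260 × 370 / 18.91 = 24654 m.
ln(326/156) = ln(2.0897) = 0.73702.
Δz = 24654 × 0.73702 = 18170 m.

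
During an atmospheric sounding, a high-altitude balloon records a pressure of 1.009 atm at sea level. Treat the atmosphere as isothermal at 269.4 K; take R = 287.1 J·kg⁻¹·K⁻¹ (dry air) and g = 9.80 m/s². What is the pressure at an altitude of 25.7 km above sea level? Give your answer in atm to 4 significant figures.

P ≈ 0.03888 atm

Scale height: H = RT/g = 287.1 × 269.4 / 9.80 = 7892.3 m.
Barometric formula: P = P₀ exp(−z/H).
z/H = 25700/7892.3 = 3.2563; exp(−3.2563) = 0.038531.
P = 1.009 × 0.038531 = 0.038878 atm.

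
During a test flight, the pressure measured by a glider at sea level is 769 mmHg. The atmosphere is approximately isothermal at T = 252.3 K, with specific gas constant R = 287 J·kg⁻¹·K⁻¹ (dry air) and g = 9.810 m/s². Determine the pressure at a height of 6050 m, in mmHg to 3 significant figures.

Scale height: H = RT/g = 287 × 252.3 / 9.810 = 7381.3 m.
Barometric formula: P = P₀ exp(−z/H).
z/H = 6050.0/7381.3 = 0.81964; exp(−0.81964) = 0.44059.
P = 769 × 0.44059 = 338.81 mmHg.

P ≈ 339 mmHg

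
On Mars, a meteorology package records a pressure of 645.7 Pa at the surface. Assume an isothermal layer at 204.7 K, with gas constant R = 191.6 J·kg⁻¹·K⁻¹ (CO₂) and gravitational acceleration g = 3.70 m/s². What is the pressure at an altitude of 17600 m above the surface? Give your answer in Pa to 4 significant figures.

P ≈ 122.7 Pa

Scale height: H = RT/g = 191.6 × 204.7 / 3.70 = 10600 m.
Barometric formula: P = P₀ exp(−z/H).
z/H = 17600/10600 = 1.6604; exp(−1.6604) = 0.19006.
P = 645.7 × 0.19006 = 122.72 Pa.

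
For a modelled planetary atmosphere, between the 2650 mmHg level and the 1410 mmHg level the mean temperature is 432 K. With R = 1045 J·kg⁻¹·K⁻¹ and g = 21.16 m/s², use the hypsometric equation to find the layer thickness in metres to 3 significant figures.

Hypsometric equation: Δz = (R T̄/g) ln(P₁/P₂).
R T̄/g = 1045 × 432 / 21.16 = 21335 m.
ln(2650/1410) = ln(1.8794) = 0.63095.
Δz = 21335 × 0.63095 = 13461 m.

Δz ≈ 13500 m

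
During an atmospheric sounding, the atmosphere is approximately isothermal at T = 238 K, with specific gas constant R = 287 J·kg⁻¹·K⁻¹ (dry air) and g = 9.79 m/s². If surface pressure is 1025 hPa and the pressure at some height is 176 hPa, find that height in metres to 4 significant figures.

z ≈ 12290 m

Scale height: H = RT/g = 287 × 238 / 9.79 = 6977.1 m.
Invert the barometric formula: z = H ln(P₀/P).
P₀/P = 1025/176 = 5.8239; ln(5.8239) = 1.7620.
z = 6977.1 × 1.7620 = 12294 m.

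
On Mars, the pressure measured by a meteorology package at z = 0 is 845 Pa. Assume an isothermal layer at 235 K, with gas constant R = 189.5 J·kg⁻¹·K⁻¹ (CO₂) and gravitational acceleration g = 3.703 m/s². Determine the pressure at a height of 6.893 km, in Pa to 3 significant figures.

Scale height: H = RT/g = 189.5 × 235 / 3.703 = 12026 m.
Barometric formula: P = P₀ exp(−z/H).
z/H = 6893.0/12026 = 0.57317; exp(−0.57317) = 0.56374.
P = 845 × 0.56374 = 476.36 Pa.

P ≈ 476 Pa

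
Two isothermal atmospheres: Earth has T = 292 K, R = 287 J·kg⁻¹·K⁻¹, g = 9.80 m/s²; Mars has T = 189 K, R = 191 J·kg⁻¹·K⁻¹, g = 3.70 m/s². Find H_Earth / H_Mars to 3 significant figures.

H = RT/g for each body.
H_Earth = 287 × 292 / 9.80 = 8551.4 m.
H_Mars = 191 × 189 / 3.70 = 9756.5 m.
H_Earth/H_Mars = 8551.4/9756.5 = 0.87648.

H_Earth/H_Mars ≈ 0.876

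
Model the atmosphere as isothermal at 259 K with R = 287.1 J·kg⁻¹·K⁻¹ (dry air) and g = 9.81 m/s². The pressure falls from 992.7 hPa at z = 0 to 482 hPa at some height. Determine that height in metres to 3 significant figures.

z ≈ 5480 m

Scale height: H = RT/g = 287.1 × 259 / 9.81 = 7579.9 m.
Invert the barometric formula: z = H ln(P₀/P).
P₀/P = 992.7/482 = 2.0595; ln(2.0595) = 0.72246.
z = 7579.9 × 0.72246 = 5476.2 m.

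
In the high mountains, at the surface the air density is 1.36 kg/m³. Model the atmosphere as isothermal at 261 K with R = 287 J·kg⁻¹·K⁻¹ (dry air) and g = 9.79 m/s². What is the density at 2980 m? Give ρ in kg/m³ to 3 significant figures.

ρ ≈ 0.921 kg/m³

Scale height: H = RT/g = 287 × 261 / 9.79 = 7651.4 m.
In an isothermal atmosphere, density decays like pressure: ρ = ρ₀ exp(−z/H).
z/H = 2980.0/7651.4 = 0.38947; exp(−0.38947) = 0.67742.
ρ = 1.36 × 0.67742 = 0.92129 kg/m³.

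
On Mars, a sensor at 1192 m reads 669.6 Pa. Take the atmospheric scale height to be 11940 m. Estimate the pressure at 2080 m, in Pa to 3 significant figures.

Between two levels, P₂ = P₁ exp(−Δz/H) with Δz = z₂ − z₁.
Δz = 2080.0 − 1192.0 = 888.00 m; Δz/H = 888.00/11940 = 0.074372.
P₂ = 669.6 × exp(−0.074372) = 669.6 × 0.92833 = 621.61 Pa.

P ≈ 622 Pa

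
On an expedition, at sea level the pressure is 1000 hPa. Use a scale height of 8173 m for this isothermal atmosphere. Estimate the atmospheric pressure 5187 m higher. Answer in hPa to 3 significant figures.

Barometric formula: P = P₀ exp(−z/H).
z/H = 5187.0/8173.0 = 0.63465; exp(−0.63465) = 0.53012.
P = 1000 × 0.53012 = 530.12 hPa.

P ≈ 530 hPa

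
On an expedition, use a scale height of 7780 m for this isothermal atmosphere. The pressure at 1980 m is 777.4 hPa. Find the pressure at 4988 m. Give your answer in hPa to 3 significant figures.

Between two levels, P₂ = P₁ exp(−Δz/H) with Δz = z₂ − z₁.
Δz = 4988.0 − 1980.0 = 3008.0 m; Δz/H = 3008.0/7780.0 = 0.38663.
P₂ = 777.4 × exp(−0.38663) = 777.4 × 0.67934 = 528.12 hPa.

P ≈ 528 hPa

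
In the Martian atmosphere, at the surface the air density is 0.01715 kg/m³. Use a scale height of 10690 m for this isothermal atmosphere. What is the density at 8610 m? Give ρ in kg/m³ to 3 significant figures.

ρ ≈ 0.00766 kg/m³

In an isothermal atmosphere, density decays like pressure: ρ = ρ₀ exp(−z/H).
z/H = 8610.0/10690 = 0.80543; exp(−0.80543) = 0.44690.
ρ = 0.01715 × 0.44690 = 0.0076643 kg/m³.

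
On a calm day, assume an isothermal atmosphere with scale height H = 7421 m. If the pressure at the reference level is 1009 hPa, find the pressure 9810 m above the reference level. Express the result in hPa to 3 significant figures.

P ≈ 269 hPa

Barometric formula: P = P₀ exp(−z/H).
z/H = 9810.0/7421.0 = 1.3219; exp(−1.3219) = 0.26663.
P = 1009 × 0.26663 = 269.03 hPa.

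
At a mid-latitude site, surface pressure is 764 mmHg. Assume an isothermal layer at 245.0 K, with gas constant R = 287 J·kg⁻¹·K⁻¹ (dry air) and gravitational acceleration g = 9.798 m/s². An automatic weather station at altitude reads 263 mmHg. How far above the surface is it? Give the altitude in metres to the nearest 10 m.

Scale height: H = RT/g = 287 × 245.0 / 9.798 = 7176.5 m.
Invert the barometric formula: z = H ln(P₀/P).
P₀/P = 764/263 = 2.9049; ln(2.9049) = 1.0664.
z = 7176.5 × 1.0664 = 7653.0 m.

z ≈ 7650 m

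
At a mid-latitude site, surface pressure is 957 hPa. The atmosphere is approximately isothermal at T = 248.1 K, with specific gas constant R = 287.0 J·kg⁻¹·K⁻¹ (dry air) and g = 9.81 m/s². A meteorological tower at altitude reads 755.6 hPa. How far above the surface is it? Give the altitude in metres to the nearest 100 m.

Scale height: H = RT/g = 287.0 × 248.1 / 9.81 = 7258.4 m.
Invert the barometric formula: z = H ln(P₀/P).
P₀/P = 957/755.6 = 1.2665; ln(1.2665) = 0.23626.
z = 7258.4 × 0.23626 = 1714.9 m.

z ≈ 1700 m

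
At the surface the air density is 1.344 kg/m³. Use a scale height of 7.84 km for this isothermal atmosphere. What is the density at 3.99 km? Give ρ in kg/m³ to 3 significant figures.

In an isothermal atmosphere, density decays like pressure: ρ = ρ₀ exp(−z/H).
z/H = 3990.0/7840.0 = 0.50893; exp(−0.50893) = 0.60114.
ρ = 1.344 × 0.60114 = 0.80793 kg/m³.

ρ ≈ 0.808 kg/m³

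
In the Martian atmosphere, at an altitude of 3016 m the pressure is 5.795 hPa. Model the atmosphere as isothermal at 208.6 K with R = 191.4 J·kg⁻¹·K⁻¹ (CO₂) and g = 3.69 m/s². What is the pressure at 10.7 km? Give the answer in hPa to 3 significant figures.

P ≈ 2.85 hPa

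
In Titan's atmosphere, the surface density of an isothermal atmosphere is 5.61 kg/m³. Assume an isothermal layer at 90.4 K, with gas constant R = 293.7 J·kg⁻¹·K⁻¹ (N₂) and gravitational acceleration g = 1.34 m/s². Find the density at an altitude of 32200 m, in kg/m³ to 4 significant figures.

ρ ≈ 1.105 kg/m³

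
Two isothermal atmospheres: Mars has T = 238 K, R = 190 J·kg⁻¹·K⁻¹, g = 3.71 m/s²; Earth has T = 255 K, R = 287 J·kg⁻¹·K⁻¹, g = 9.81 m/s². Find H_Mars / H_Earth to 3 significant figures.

H_Mars/H_Earth ≈ 1.63

H = RT/g for each body.
H_Mars = 190 × 238 / 3.71 = 12189 m.
H_Earth = 287 × 255 / 9.81 = 7460.2 m.
H_Mars/H_Earth = 12189/7460.2 = 1.6339.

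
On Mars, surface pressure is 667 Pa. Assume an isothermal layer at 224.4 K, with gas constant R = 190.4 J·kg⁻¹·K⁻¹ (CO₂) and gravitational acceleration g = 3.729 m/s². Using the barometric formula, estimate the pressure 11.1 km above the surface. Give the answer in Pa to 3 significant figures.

P ≈ 253 Pa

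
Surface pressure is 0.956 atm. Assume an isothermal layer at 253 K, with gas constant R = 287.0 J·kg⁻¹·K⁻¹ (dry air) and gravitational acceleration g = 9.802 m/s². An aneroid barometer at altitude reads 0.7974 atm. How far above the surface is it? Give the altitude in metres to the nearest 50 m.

z ≈ 1350 m

Scale height: H = RT/g = 287.0 × 253 / 9.802 = 7407.8 m.
Invert the barometric formula: z = H ln(P₀/P).
P₀/P = 0.956/0.7974 = 1.1989; ln(1.1989) = 0.18140.
z = 7407.8 × 0.18140 = 1343.8 m.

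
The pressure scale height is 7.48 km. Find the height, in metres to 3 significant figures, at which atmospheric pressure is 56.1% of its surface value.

z ≈ 4320 m

Set P/P₀ = exp(−z/H) = 0.561, so z = −H ln(0.561).
−ln(0.561) = 0.57803; z = 7480.0 × 0.57803 = 4323.7 m.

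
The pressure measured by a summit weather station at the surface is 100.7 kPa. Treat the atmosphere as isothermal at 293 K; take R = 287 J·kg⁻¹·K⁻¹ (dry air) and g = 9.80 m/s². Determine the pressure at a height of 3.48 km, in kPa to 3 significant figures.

P ≈ 67.1 kPa

Scale height: H = RT/g = 287 × 293 / 9.80 = 8580.7 m.
Barometric formula: P = P₀ exp(−z/H).
z/H = 3480.0/8580.7 = 0.40556; exp(−0.40556) = 0.66660.
P = 100.7 × 0.66660 = 67.127 kPa.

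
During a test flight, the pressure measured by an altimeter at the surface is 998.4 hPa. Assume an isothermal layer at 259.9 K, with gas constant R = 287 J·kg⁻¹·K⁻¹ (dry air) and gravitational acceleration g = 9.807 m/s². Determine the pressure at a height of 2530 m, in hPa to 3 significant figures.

P ≈ 716 hPa

Scale height: H = RT/g = 287 × 259.9 / 9.807 = 7605.9 m.
Barometric formula: P = P₀ exp(−z/H).
z/H = 2530.0/7605.9 = 0.33264; exp(−0.33264) = 0.71703.
P = 998.4 × 0.71703 = 715.88 hPa.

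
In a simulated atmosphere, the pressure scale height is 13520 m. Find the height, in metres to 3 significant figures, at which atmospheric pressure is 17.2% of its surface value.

z ≈ 23800 m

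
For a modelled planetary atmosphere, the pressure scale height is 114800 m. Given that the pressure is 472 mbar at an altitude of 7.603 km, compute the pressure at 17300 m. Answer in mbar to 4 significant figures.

Between two levels, P₂ = P₁ exp(−Δz/H) with Δz = z₂ − z₁.
Δz = 17300 − 7603.0 = 9697.0 m; Δz/H = 9697.0/114800 = 0.084469.
P₂ = 472 × exp(−0.084469) = 472 × 0.91900 = 433.77 mbar.

P ≈ 433.8 mbar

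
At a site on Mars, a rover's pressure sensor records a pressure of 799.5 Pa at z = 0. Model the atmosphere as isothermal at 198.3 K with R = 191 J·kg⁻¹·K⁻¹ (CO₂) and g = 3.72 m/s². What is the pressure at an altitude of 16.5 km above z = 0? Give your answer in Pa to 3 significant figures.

P ≈ 158 Pa

Scale height: H = RT/g = 191 × 198.3 / 3.72 = 10182 m.
Barometric formula: P = P₀ exp(−z/H).
z/H = 16500/10182 = 1.6205; exp(−1.6205) = 0.19780.
P = 799.5 × 0.19780 = 158.14 Pa.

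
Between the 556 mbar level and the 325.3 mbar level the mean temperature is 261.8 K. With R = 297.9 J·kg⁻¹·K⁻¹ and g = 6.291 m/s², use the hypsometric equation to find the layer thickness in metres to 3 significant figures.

Δz ≈ 6650 m

Hypsometric equation: Δz = (R T̄/g) ln(P₁/P₂).
R T̄/g = 297.9 × 261.8 / 6.291 = 12397 m.
ln(556/325.3) = ln(1.7092) = 0.53603.
Δz = 12397 × 0.53603 = 6645.2 m.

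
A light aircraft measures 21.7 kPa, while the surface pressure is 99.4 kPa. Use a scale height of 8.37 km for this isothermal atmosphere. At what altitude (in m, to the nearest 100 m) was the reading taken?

z ≈ 12700 m

Invert the barometric formula: z = H ln(P₀/P).
P₀/P = 99.4/21.7 = 4.5806; ln(4.5806) = 1.5218.
z = 8370.0 × 1.5218 = 12737 m.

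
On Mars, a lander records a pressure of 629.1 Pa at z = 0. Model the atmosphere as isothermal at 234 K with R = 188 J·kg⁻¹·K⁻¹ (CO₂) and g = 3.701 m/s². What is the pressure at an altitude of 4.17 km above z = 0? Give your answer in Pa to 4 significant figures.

Scale height: H = RT/g = 188 × 234 / 3.701 = 11887 m.
Barometric formula: P = P₀ exp(−z/H).
z/H = 4170.0/11887 = 0.35080; exp(−0.35080) = 0.70412.
P = 629.1 × 0.70412 = 442.96 Pa.

P ≈ 443.0 Pa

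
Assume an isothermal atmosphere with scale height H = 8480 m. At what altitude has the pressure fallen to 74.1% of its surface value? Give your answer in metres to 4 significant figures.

Set P/P₀ = exp(−z/H) = 0.741, so z = −H ln(0.741).
−ln(0.741) = 0.29975; z = 8480.0 × 0.29975 = 2541.9 m.

z ≈ 2542 m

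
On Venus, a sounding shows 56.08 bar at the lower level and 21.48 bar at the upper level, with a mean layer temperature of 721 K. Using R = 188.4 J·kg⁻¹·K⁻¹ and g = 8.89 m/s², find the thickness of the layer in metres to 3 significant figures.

Hypsometric equation: Δz = (R T̄/g) ln(P₁/P₂).
R T̄/g = 188.4 × 721 / 8.89 = 15280 m.
ln(56.08/21.48) = ln(2.6108) = 0.95966.
Δz = 15280 × 0.95966 = 14664 m.

Δz ≈ 14700 m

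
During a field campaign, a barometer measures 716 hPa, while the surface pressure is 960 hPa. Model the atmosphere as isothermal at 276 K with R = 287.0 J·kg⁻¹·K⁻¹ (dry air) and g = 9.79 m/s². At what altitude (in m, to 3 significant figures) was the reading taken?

z ≈ 2370 m

Scale height: H = RT/g = 287.0 × 276 / 9.79 = 8091.1 m.
Invert the barometric formula: z = H ln(P₀/P).
P₀/P = 960/716 = 1.3408; ln(1.3408) = 0.29327.
z = 8091.1 × 0.29327 = 2372.9 m.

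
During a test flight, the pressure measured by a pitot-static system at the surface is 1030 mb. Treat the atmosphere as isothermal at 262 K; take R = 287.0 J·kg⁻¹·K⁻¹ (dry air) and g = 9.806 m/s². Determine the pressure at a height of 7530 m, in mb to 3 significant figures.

Scale height: H = RT/g = 287.0 × 262 / 9.806 = 7668.2 m.
Barometric formula: P = P₀ exp(−z/H).
z/H = 7530.0/7668.2 = 0.98198; exp(−0.98198) = 0.37457.
P = 1030 × 0.37457 = 385.81 mb.

P ≈ 386 mb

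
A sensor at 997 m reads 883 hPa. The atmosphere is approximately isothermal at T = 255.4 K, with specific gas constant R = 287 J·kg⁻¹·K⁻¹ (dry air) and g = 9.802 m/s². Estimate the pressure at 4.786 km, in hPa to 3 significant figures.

P ≈ 532 hPa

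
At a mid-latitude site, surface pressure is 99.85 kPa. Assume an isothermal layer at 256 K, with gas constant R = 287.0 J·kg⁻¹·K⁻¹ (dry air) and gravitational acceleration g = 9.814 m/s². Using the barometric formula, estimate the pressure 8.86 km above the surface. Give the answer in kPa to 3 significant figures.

P ≈ 30.6 kPa

Scale height: H = RT/g = 287.0 × 256 / 9.814 = 7486.4 m.
Barometric formula: P = P₀ exp(−z/H).
z/H = 8860.0/7486.4 = 1.1835; exp(−1.1835) = 0.30621.
P = 99.85 × 0.30621 = 30.575 kPa.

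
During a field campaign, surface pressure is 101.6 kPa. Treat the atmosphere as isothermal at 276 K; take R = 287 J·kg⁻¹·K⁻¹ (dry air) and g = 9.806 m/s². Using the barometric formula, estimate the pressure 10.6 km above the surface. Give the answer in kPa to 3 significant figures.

Scale height: H = RT/g = 287 × 276 / 9.806 = 8077.9 m.
Barometric formula: P = P₀ exp(−z/H).
z/H = 10600/8077.9 = 1.3122; exp(−1.3122) = 0.26923.
P = 101.6 × 0.26923 = 27.354 kPa.

P ≈ 27.4 kPa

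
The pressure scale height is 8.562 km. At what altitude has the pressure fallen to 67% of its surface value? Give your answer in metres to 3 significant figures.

z ≈ 3430 m

Set P/P₀ = exp(−z/H) = 0.67, so z = −H ln(0.67).
−ln(0.67) = 0.40048; z = 8562.0 × 0.40048 = 3428.9 m.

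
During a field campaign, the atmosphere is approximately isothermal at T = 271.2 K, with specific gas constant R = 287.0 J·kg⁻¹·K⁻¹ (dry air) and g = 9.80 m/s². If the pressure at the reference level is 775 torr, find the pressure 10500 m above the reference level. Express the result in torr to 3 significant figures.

P ≈ 207 torr

Scale height: H = RT/g = 287.0 × 271.2 / 9.80 = 7942.3 m.
Barometric formula: P = P₀ exp(−z/H).
z/H = 10500/7942.3 = 1.3220; exp(−1.3220) = 0.26660.
P = 775 × 0.26660 = 206.62 torr.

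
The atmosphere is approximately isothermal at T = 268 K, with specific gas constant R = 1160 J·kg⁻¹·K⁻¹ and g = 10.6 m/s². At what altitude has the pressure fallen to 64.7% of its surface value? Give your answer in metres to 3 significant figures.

z ≈ 12800 m

Scale height: H = RT/g = 1160 × 268 / 10.6 = 29328 m.
Set P/P₀ = exp(−z/H) = 0.647, so z = −H ln(0.647).
−ln(0.647) = 0.43541; z = 29328 × 0.43541 = 12770 m.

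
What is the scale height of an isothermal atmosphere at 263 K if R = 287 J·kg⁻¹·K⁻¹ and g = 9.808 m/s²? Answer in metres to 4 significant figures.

H ≈ 7696 m

The scale height of an isothermal atmosphere is H = RT/g.
H = 287 × 263 / 9.808 = 75481/9.808 = 7695.9 m.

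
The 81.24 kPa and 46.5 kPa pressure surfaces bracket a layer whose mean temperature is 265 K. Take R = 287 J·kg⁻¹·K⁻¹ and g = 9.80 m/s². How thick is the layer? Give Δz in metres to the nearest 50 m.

Δz ≈ 4350 m

Hypsometric equation: Δz = (R T̄/g) ln(P₁/P₂).
R T̄/g = 287 × 265 / 9.80 = 7760.7 m.
ln(81.24/46.5) = ln(1.7471) = 0.55796.
Δz = 7760.7 × 0.55796 = 4330.2 m.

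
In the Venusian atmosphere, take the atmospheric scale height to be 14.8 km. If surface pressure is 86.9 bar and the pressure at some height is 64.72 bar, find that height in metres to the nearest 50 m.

Invert the barometric formula: z = H ln(P₀/P).
P₀/P = 86.9/64.72 = 1.3427; ln(1.3427) = 0.29468.
z = 14800 × 0.29468 = 4361.3 m.

z ≈ 4350 m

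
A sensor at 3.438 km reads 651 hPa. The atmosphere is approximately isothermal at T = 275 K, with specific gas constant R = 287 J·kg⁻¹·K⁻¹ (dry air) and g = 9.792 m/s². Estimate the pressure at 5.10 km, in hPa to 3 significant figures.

Scale height: H = RT/g = 287 × 275 / 9.792 = 8060.2 m.
Between two levels, P₂ = P₁ exp(−Δz/H) with Δz = z₂ − z₁.
Δz = 5100.0 − 3438.0 = 1662.0 m; Δz/H = 1662.0/8060.2 = 0.20620.
P₂ = 651 × exp(−0.20620) = 651 × 0.81367 = 529.70 hPa.

P ≈ 530 hPa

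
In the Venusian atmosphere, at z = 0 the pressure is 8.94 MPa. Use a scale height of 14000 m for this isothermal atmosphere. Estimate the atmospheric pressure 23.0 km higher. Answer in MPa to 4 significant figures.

Barometric formula: P = P₀ exp(−z/H).
z/H = 23000/14000 = 1.6429; exp(−1.6429) = 0.19342.
P = 8.94 × 0.19342 = 1.7292 MPa.

P ≈ 1.729 MPa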